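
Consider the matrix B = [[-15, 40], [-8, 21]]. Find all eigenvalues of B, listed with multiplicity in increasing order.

1, 5

Characteristic polynomial: p(r) = r^2 - 6r + 5 = (r - 5)(r - 1).
Roots (with multiplicity): 1, 5.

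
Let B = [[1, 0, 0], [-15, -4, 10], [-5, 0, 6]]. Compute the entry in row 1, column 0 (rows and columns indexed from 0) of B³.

-345

Characteristic polynomial: t^3 - 3t^2 - 22t + 24 = (t - 6)(t - 1)(t + 4), so the eigenvalues are -4, 1, 6.
t=-4: eigenvector (0, 1, 0).
t=1: eigenvector (1, -1, 1).
t=6: eigenvector (0, 1, 1).
P = [[0, 1, 0], [1, -1, 1], [0, 1, 1]], D = diag(-4, 1, 6), P⁻¹ = [[2, 1, -1], [1, 0, 0], [-1, 0, 1]].
B³ = P·diag(-64, 1, 216)·P⁻¹ = [[1, 0, 0], [-345, -64, 280], [-215, 0, 216]].
The requested entry is -345.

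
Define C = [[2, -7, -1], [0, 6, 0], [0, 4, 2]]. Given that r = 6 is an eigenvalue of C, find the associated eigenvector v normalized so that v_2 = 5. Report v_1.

-10

C − 6I = [[-4, -7, -1], [0, 0, 0], [0, 4, -4]].
Solving (C − 6I)v = 0 gives the eigenspace spanned by (-10, 5, 5).
With v_2 = 5, v = (-10, 5, 5), so v_1 = -10.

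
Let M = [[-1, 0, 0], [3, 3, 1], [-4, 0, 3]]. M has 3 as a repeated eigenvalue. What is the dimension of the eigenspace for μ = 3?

M − 3I = [[-4, 0, 0], [3, 0, 1], [-4, 0, 0]].
This matrix has rank 2, so its null space has dimension 3 − 2 = 1.

1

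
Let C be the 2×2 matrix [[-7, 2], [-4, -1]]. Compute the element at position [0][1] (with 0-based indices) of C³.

98

Characteristic polynomial: t^2 + 8t + 15 = (t + 3)(t + 5), so the eigenvalues are -5, -3.
t=-5: eigenvector (-1, -1).
t=-3: eigenvector (1, 2).
P = [[-1, 1], [-1, 2]], D = diag(-5, -3), P⁻¹ = [[-2, 1], [-1, 1]].
C³ = P·diag(-125, -27)·P⁻¹ = [[-223, 98], [-196, 71]].
The requested entry is 98.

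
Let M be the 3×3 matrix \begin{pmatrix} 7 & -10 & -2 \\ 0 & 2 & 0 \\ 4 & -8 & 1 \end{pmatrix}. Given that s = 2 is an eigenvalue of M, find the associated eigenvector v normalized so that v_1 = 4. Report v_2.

2

M − 2I = [[5, -10, -2], [0, 0, 0], [4, -8, -1]].
Solving (M − 2I)v = 0 gives the eigenspace spanned by (4, 2, 0).
With v_1 = 4, v = (4, 2, 0), so v_2 = 2.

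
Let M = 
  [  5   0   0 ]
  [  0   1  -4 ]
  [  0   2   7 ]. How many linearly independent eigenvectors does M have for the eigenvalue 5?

M − 5I = [[0, 0, 0], [0, -4, -4], [0, 2, 2]].
This matrix has rank 1, so its null space has dimension 3 − 1 = 2.

2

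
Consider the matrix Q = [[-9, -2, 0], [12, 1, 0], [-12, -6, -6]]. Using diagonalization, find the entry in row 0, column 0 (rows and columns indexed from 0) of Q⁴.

1713

Characteristic polynomial: s^3 + 14s^2 + 63s + 90 = (s + 3)(s + 5)(s + 6), so the eigenvalues are -6, -5, -3.
s=-3: eigenvector (-1, 3, -2).
s=-5: eigenvector (1, -2, 0).
s=-6: eigenvector (0, 0, 1).
P = [[-1, 1, 0], [3, -2, 0], [-2, 0, 1]], D = diag(-3, -5, -6), P⁻¹ = [[2, 1, 0], [3, 1, 0], [4, 2, 1]].
Q⁴ = P·diag(81, 625, 1296)·P⁻¹ = [[1713, 544, 0], [-3264, -1007, 0], [4860, 2430, 1296]].
The requested entry is 1713.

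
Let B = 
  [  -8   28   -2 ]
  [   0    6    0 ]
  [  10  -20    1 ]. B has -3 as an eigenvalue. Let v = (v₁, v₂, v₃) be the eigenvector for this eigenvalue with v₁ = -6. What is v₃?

B + 3I = [[-5, 28, -2], [0, 9, 0], [10, -20, 4]].
Solving (B + 3I)v = 0 gives the eigenspace spanned by (-6, 0, 15).
With v₁ = -6, v = (-6, 0, 15), so v₃ = 15.

15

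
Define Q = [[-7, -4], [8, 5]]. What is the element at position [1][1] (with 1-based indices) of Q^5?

-487

Characteristic polynomial: μ^2 + 2μ - 3 = (μ - 1)(μ + 3), so the eigenvalues are -3, 1.
μ=1: eigenvector (-1, 2).
μ=-3: eigenvector (-1, 1).
P = [[-1, -1], [2, 1]], D = diag(1, -3), P⁻¹ = [[1, 1], [-2, -1]].
Q⁵ = P·diag(1, -243)·P⁻¹ = [[-487, -244], [488, 245]].
The requested entry is -487.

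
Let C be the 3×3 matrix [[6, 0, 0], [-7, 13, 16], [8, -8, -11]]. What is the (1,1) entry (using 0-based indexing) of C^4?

1169

Characteristic polynomial: λ^3 - 8λ^2 - 3λ + 90 = (λ - 6)(λ - 5)(λ + 3), so the eigenvalues are -3, 5, 6.
λ=6: eigenvector (1, 1, 0).
λ=5: eigenvector (0, 2, -1).
λ=-3: eigenvector (0, -1, 1).
P = [[1, 0, 0], [1, 2, -1], [0, -1, 1]], D = diag(6, 5, -3), P⁻¹ = [[1, 0, 0], [-1, 1, 1], [-1, 1, 2]].
C⁴ = P·diag(1296, 625, 81)·P⁻¹ = [[1296, 0, 0], [127, 1169, 1088], [544, -544, -463]].
The requested entry is 1169.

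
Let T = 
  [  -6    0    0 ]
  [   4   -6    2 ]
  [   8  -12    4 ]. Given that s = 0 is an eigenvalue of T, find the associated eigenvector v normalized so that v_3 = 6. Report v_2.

2

T = [[-6, 0, 0], [4, -6, 2], [8, -12, 4]].
Solving (T)v = 0 gives the eigenspace spanned by (0, 2, 6).
With v_3 = 6, v = (0, 2, 6), so v_2 = 2.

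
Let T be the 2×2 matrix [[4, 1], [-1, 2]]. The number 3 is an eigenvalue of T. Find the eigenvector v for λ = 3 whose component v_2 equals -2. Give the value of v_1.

T − 3I = [[1, 1], [-1, -1]].
Solving (T − 3I)v = 0 gives the eigenspace spanned by (2, -2).
With v_2 = -2, v = (2, -2), so v_1 = 2.

2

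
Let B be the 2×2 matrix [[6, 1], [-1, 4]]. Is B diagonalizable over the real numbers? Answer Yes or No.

Characteristic polynomial: p(λ) = λ^2 - 10λ + 25 = (λ - 5)^2.
λ = 5 has algebraic multiplicity 2; rank(B − 5I) = 1, so geometric multiplicity = 1.
Geometric multiplicity < algebraic multiplicity, so B is not diagonalizable.

No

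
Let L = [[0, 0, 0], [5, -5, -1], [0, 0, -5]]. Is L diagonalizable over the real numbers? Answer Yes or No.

Characteristic polynomial: p(s) = s^3 + 10s^2 + 25s = s(s + 5)^2.
s = -5 has algebraic multiplicity 2; rank(L + 5I) = 2, so geometric multiplicity = 1.
Geometric multiplicity < algebraic multiplicity, so L is not diagonalizable.

No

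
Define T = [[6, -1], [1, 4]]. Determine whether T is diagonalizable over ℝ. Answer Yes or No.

No

Characteristic polynomial: p(λ) = λ^2 - 10λ + 25 = (λ - 5)^2.
λ = 5 has algebraic multiplicity 2; rank(T − 5I) = 1, so geometric multiplicity = 1.
Geometric multiplicity < algebraic multiplicity, so T is not diagonalizable.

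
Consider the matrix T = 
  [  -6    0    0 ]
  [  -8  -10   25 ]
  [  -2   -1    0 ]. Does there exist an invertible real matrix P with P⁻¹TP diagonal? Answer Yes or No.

Characteristic polynomial: p(λ) = λ^3 + 16λ^2 + 85λ + 150 = (λ + 5)^2(λ + 6).
λ = -5 has algebraic multiplicity 2; rank(T + 5I) = 2, so geometric multiplicity = 1.
Geometric multiplicity < algebraic multiplicity, so T is not diagonalizable.

No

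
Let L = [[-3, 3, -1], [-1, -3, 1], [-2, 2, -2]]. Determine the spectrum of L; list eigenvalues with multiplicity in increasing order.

-4, -2, -2

Characteristic polynomial: p(t) = t^3 + 8t^2 + 20t + 16 = (t + 2)^2(t + 4).
Roots (with multiplicity): -4, -2, -2.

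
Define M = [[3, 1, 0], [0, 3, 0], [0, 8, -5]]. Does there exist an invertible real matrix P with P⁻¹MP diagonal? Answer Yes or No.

Characteristic polynomial: p(r) = r^3 - r^2 - 21r + 45 = (r - 3)^2(r + 5).
r = 3 has algebraic multiplicity 2; rank(M − 3I) = 2, so geometric multiplicity = 1.
Geometric multiplicity < algebraic multiplicity, so M is not diagonalizable.

No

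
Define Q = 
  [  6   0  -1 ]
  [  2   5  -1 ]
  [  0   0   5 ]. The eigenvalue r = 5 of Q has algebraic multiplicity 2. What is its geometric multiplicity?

Q − 5I = [[1, 0, -1], [2, 0, -1], [0, 0, 0]].
This matrix has rank 2, so its null space has dimension 3 − 2 = 1.

1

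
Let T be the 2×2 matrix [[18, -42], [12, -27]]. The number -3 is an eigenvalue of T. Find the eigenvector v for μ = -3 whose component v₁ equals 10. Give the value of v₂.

5

T + 3I = [[21, -42], [12, -24]].
Solving (T + 3I)v = 0 gives the eigenspace spanned by (10, 5).
With v₁ = 10, v = (10, 5), so v₂ = 5.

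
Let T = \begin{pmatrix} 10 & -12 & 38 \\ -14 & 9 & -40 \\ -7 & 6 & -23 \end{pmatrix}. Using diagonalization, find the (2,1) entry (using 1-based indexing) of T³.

-182

Characteristic polynomial: s^3 + 4s^2 - 9s - 36 = (s - 3)(s + 3)(s + 4), so the eigenvalues are -4, -3, 3.
s=-4: eigenvector (-1, 2, 1).
s=-3: eigenvector (-2, 1, 1).
s=3: eigenvector (2, -2, -1).
P = [[-1, -2, 2], [2, 1, -2], [1, 1, -1]], D = diag(-4, -3, 3), P⁻¹ = [[1, 0, 2], [0, -1, 2], [1, -1, 3]].
T³ = P·diag(-64, -27, 27)·P⁻¹ = [[118, -108, 398], [-182, 81, -472], [-91, 54, -263]].
The requested entry is -182.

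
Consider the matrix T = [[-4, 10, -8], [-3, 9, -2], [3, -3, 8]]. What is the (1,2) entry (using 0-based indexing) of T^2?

-10

Characteristic polynomial: s^3 - 13s^2 + 52s - 60 = (s - 6)(s - 5)(s - 2), so the eigenvalues are 2, 5, 6.
s=2: eigenvector (3, 1, -1).
s=6: eigenvector (1, 1, 0).
s=5: eigenvector (2, 1, -1).
P = [[3, 1, 2], [1, 1, 1], [-1, 0, -1]], D = diag(2, 6, 5), P⁻¹ = [[1, -1, 1], [0, 1, 1], [-1, 1, -2]].
T² = P·diag(4, 36, 25)·P⁻¹ = [[-38, 74, -52], [-21, 57, -10], [21, -21, 46]].
The requested entry is -10.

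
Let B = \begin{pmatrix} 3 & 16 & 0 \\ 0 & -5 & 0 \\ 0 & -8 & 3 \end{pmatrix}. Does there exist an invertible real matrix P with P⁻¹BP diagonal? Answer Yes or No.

Characteristic polynomial: p(μ) = μ^3 - μ^2 - 21μ + 45 = (μ - 3)^2(μ + 5).
μ = 3 has algebraic multiplicity 2; rank(B − 3I) = 1, so geometric multiplicity = 2.
Every eigenvalue has geometric = algebraic multiplicity, so B is diagonalizable.

Yes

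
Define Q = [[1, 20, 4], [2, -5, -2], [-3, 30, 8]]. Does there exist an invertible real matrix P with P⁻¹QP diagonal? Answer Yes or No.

Characteristic polynomial: p(μ) = μ^3 - 4μ^2 - 5μ = μ(μ - 5)(μ + 1).
All 3 eigenvalues are distinct, so Q is diagonalizable.

Yes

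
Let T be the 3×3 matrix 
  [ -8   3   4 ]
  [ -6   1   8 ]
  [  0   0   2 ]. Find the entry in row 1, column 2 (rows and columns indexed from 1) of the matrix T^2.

-21

Characteristic polynomial: r^3 + 5r^2 - 4r - 20 = (r - 2)(r + 2)(r + 5), so the eigenvalues are -5, -2, 2.
r=-2: eigenvector (-1, -2, 0).
r=-5: eigenvector (1, 1, 0).
r=2: eigenvector (1, 2, 1).
P = [[-1, 1, 1], [-2, 1, 2], [0, 0, 1]], D = diag(-2, -5, 2), P⁻¹ = [[1, -1, 1], [2, -1, 0], [0, 0, 1]].
T² = P·diag(4, 25, 4)·P⁻¹ = [[46, -21, 0], [42, -17, 0], [0, 0, 4]].
The requested entry is -21.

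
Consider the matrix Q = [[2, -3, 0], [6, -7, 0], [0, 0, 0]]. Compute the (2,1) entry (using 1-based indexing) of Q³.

126

Characteristic polynomial: λ^3 + 5λ^2 + 4λ = λ(λ + 1)(λ + 4), so the eigenvalues are -4, -1, 0.
λ=-1: eigenvector (1, 1, 0).
λ=-4: eigenvector (1, 2, 0).
λ=0: eigenvector (0, 0, 1).
P = [[1, 1, 0], [1, 2, 0], [0, 0, 1]], D = diag(-1, -4, 0), P⁻¹ = [[2, -1, 0], [-1, 1, 0], [0, 0, 1]].
Q³ = P·diag(-1, -64, 0)·P⁻¹ = [[62, -63, 0], [126, -127, 0], [0, 0, 0]].
The requested entry is 126.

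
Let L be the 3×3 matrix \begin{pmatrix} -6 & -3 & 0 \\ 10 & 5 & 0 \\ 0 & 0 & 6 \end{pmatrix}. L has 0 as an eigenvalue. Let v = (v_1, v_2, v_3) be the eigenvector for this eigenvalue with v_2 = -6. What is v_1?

3

L = [[-6, -3, 0], [10, 5, 0], [0, 0, 6]].
Solving (L)v = 0 gives the eigenspace spanned by (3, -6, 0).
With v_2 = -6, v = (3, -6, 0), so v_1 = 3.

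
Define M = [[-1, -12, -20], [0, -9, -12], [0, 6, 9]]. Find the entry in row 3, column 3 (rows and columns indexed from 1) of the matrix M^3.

Characteristic polynomial: r^3 + r^2 - 9r - 9 = (r - 3)(r + 1)(r + 3), so the eigenvalues are -3, -1, 3.
r=-1: eigenvector (1, 0, 0).
r=3: eigenvector (2, 1, -1).
r=-3: eigenvector (2, 2, -1).
P = [[1, 2, 2], [0, 1, 2], [0, -1, -1]], D = diag(-1, 3, -3), P⁻¹ = [[1, 0, 2], [0, -1, -2], [0, 1, 1]].
M³ = P·diag(-1, 27, -27)·P⁻¹ = [[-1, -108, -164], [0, -81, -108], [0, 54, 81]].
The requested entry is 81.

81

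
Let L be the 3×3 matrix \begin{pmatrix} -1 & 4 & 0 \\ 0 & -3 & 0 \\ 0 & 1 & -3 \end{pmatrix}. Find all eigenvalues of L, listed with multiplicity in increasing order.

Characteristic polynomial: p(r) = r^3 + 7r^2 + 15r + 9 = (r + 1)(r + 3)^2.
Roots (with multiplicity): -3, -3, -1.

-3, -3, -1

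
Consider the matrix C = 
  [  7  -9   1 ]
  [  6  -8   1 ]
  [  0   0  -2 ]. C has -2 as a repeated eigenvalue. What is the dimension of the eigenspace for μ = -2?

1

C + 2I = [[9, -9, 1], [6, -6, 1], [0, 0, 0]].
This matrix has rank 2, so its null space has dimension 3 − 2 = 1.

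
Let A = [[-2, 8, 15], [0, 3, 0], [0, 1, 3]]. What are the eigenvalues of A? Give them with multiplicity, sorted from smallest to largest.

-2, 3, 3

Characteristic polynomial: p(λ) = λ^3 - 4λ^2 - 3λ + 18 = (λ - 3)^2(λ + 2).
Roots (with multiplicity): -2, 3, 3.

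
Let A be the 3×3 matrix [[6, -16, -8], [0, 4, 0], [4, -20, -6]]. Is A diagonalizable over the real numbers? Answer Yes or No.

Characteristic polynomial: p(t) = t^3 - 4t^2 - 4t + 16 = (t - 4)(t - 2)(t + 2).
All 3 eigenvalues are distinct, so A is diagonalizable.

Yes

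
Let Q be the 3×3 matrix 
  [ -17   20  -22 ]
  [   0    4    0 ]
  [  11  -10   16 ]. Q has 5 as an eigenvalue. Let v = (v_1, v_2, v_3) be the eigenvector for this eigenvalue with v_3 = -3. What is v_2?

Q − 5I = [[-22, 20, -22], [0, -1, 0], [11, -10, 11]].
Solving (Q − 5I)v = 0 gives the eigenspace spanned by (3, 0, -3).
With v_3 = -3, v = (3, 0, -3), so v_2 = 0.

0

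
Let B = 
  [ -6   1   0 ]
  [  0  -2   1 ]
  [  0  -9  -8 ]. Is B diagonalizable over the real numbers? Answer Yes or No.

Characteristic polynomial: p(λ) = λ^3 + 16λ^2 + 85λ + 150 = (λ + 5)^2(λ + 6).
λ = -5 has algebraic multiplicity 2; rank(B + 5I) = 2, so geometric multiplicity = 1.
Geometric multiplicity < algebraic multiplicity, so B is not diagonalizable.

No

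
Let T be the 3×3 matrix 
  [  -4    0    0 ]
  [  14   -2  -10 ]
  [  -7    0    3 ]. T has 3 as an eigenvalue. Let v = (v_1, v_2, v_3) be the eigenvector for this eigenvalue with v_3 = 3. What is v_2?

T − 3I = [[-7, 0, 0], [14, -5, -10], [-7, 0, 0]].
Solving (T − 3I)v = 0 gives the eigenspace spanned by (0, -6, 3).
With v_3 = 3, v = (0, -6, 3), so v_2 = -6.

-6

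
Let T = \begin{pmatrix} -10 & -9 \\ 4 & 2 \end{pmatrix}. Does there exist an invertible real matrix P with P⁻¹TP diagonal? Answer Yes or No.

Characteristic polynomial: p(r) = r^2 + 8r + 16 = (r + 4)^2.
r = -4 has algebraic multiplicity 2; rank(T + 4I) = 1, so geometric multiplicity = 1.
Geometric multiplicity < algebraic multiplicity, so T is not diagonalizable.

No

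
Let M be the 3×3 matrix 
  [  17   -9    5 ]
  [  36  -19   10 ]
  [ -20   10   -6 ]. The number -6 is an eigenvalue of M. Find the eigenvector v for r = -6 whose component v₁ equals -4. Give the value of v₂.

-8

M + 6I = [[23, -9, 5], [36, -13, 10], [-20, 10, 0]].
Solving (M + 6I)v = 0 gives the eigenspace spanned by (-4, -8, 4).
With v₁ = -4, v = (-4, -8, 4), so v₂ = -8.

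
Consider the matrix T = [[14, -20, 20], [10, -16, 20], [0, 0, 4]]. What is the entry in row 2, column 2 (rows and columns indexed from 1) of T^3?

Characteristic polynomial: λ^3 - 2λ^2 - 32λ + 96 = (λ - 4)^2(λ + 6), so the eigenvalues are -6, 4, 4.
λ=-6: eigenvector (1, 1, 0).
λ=4: eigenvector (0, 1, 1).
λ=4: eigenvector (2, 2, 1).
P = [[1, 0, 2], [1, 1, 2], [0, 1, 1]], D = diag(-6, 4, 4), P⁻¹ = [[-1, 2, -2], [-1, 1, 0], [1, -1, 1]].
T³ = P·diag(-216, 64, 64)·P⁻¹ = [[344, -560, 560], [280, -496, 560], [0, 0, 64]].
The requested entry is -496.

-496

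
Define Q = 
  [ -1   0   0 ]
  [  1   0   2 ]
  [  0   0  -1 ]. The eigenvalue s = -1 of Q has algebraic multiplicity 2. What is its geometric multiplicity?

2

Q + 1I = [[0, 0, 0], [1, 1, 2], [0, 0, 0]].
This matrix has rank 1, so its null space has dimension 3 − 1 = 2.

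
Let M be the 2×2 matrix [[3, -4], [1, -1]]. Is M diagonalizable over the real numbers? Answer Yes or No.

No

Characteristic polynomial: p(r) = r^2 - 2r + 1 = (r - 1)^2.
r = 1 has algebraic multiplicity 2; rank(M − 1I) = 1, so geometric multiplicity = 1.
Geometric multiplicity < algebraic multiplicity, so M is not diagonalizable.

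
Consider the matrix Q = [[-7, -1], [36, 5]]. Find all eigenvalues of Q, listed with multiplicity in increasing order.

Characteristic polynomial: p(λ) = λ^2 + 2λ + 1 = (λ + 1)^2.
Roots (with multiplicity): -1, -1.

-1, -1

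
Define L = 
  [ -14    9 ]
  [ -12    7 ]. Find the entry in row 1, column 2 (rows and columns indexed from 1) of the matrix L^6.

Characteristic polynomial: t^2 + 7t + 10 = (t + 2)(t + 5), so the eigenvalues are -5, -2.
t=-5: eigenvector (1, 1).
t=-2: eigenvector (-3, -4).
P = [[1, -3], [1, -4]], D = diag(-5, -2), P⁻¹ = [[4, -3], [1, -1]].
L⁶ = P·diag(15625, 64)·P⁻¹ = [[62308, -46683], [62244, -46619]].
The requested entry is -46683.

-46683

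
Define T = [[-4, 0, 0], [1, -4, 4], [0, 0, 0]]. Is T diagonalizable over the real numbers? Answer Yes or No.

No

Characteristic polynomial: p(r) = r^3 + 8r^2 + 16r = r(r + 4)^2.
r = -4 has algebraic multiplicity 2; rank(T + 4I) = 2, so geometric multiplicity = 1.
Geometric multiplicity < algebraic multiplicity, so T is not diagonalizable.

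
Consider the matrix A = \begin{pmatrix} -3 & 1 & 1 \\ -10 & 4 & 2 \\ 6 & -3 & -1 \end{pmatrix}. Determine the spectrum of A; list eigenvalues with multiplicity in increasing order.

Characteristic polynomial: p(r) = r^3 - 3r - 2 = (r - 2)(r + 1)^2.
Roots (with multiplicity): -1, -1, 2.

-1, -1, 2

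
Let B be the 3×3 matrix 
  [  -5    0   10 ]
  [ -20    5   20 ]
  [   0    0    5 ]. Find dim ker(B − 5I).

B − 5I = [[-10, 0, 10], [-20, 0, 20], [0, 0, 0]].
This matrix has rank 1, so its null space has dimension 3 − 1 = 2.

2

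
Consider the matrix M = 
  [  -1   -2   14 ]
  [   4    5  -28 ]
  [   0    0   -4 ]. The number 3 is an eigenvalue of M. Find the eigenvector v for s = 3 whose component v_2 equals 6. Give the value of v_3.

M − 3I = [[-4, -2, 14], [4, 2, -28], [0, 0, -7]].
Solving (M − 3I)v = 0 gives the eigenspace spanned by (-3, 6, 0).
With v_2 = 6, v = (-3, 6, 0), so v_3 = 0.

0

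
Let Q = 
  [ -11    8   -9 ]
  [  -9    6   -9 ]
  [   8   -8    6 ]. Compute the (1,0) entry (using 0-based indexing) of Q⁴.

-1215

Characteristic polynomial: λ^3 - λ^2 - 24λ - 36 = (λ - 6)(λ + 2)(λ + 3), so the eigenvalues are -3, -2, 6.
λ=6: eigenvector (-1, -1, 1).
λ=-3: eigenvector (1, 1, 0).
λ=-2: eigenvector (1, 0, -1).
P = [[-1, 1, 1], [-1, 1, 0], [1, 0, -1]], D = diag(6, -3, -2), P⁻¹ = [[1, -1, 1], [1, 0, 1], [1, -1, 0]].
Q⁴ = P·diag(1296, 81, 16)·P⁻¹ = [[-1199, 1280, -1215], [-1215, 1296, -1215], [1280, -1280, 1296]].
The requested entry is -1215.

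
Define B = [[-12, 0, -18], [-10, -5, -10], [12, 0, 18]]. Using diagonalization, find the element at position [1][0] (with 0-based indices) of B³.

-250

Characteristic polynomial: λ^3 - λ^2 - 30λ = λ(λ - 6)(λ + 5), so the eigenvalues are -5, 0, 6.
λ=0: eigenvector (3, -2, -2).
λ=-5: eigenvector (0, 1, 0).
λ=6: eigenvector (-1, 0, 1).
P = [[3, 0, -1], [-2, 1, 0], [-2, 0, 1]], D = diag(0, -5, 6), P⁻¹ = [[1, 0, 1], [2, 1, 2], [2, 0, 3]].
B³ = P·diag(0, -125, 216)·P⁻¹ = [[-432, 0, -648], [-250, -125, -250], [432, 0, 648]].
The requested entry is -250.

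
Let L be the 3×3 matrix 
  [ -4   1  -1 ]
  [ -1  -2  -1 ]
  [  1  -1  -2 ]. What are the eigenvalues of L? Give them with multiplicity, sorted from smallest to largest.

Characteristic polynomial: p(λ) = λ^3 + 8λ^2 + 21λ + 18 = (λ + 2)(λ + 3)^2.
Roots (with multiplicity): -3, -3, -2.

-3, -3, -2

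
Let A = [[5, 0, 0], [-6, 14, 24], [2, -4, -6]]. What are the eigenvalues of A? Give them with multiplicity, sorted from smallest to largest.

Characteristic polynomial: p(s) = s^3 - 13s^2 + 52s - 60 = (s - 6)(s - 5)(s - 2).
Roots (with multiplicity): 2, 5, 6.

2, 5, 6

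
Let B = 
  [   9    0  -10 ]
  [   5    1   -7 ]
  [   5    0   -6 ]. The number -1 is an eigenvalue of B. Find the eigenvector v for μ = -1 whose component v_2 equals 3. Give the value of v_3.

B + 1I = [[10, 0, -10], [5, 2, -7], [5, 0, -5]].
Solving (B + 1I)v = 0 gives the eigenspace spanned by (3, 3, 3).
With v_2 = 3, v = (3, 3, 3), so v_3 = 3.

3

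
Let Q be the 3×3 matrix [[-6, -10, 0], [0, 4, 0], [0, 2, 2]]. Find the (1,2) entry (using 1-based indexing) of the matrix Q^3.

-280

Characteristic polynomial: r^3 - 28r + 48 = (r - 4)(r - 2)(r + 6), so the eigenvalues are -6, 2, 4.
r=-6: eigenvector (1, 0, 0).
r=2: eigenvector (0, 0, 1).
r=4: eigenvector (-1, 1, 1).
P = [[1, 0, -1], [0, 0, 1], [0, 1, 1]], D = diag(-6, 2, 4), P⁻¹ = [[1, 1, 0], [0, -1, 1], [0, 1, 0]].
Q³ = P·diag(-216, 8, 64)·P⁻¹ = [[-216, -280, 0], [0, 64, 0], [0, 56, 8]].
The requested entry is -280.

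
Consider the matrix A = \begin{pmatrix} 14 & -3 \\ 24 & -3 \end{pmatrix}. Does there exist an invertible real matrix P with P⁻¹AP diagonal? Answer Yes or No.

Yes

Characteristic polynomial: p(s) = s^2 - 11s + 30 = (s - 6)(s - 5).
All 2 eigenvalues are distinct, so A is diagonalizable.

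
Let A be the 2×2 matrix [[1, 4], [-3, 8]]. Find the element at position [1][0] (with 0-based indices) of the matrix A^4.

-1107

Characteristic polynomial: t^2 - 9t + 20 = (t - 5)(t - 4), so the eigenvalues are 4, 5.
t=4: eigenvector (4, 3).
t=5: eigenvector (1, 1).
P = [[4, 1], [3, 1]], D = diag(4, 5), P⁻¹ = [[1, -1], [-3, 4]].
A⁴ = P·diag(256, 625)·P⁻¹ = [[-851, 1476], [-1107, 1732]].
The requested entry is -1107.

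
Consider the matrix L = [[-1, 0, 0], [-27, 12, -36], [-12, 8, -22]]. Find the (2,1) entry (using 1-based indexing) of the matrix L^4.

Characteristic polynomial: s^3 + 11s^2 + 34s + 24 = (s + 1)(s + 4)(s + 6), so the eigenvalues are -6, -4, -1.
s=-1: eigenvector (1, -9, -4).
s=-4: eigenvector (0, 9, 4).
s=-6: eigenvector (0, 2, 1).
P = [[1, 0, 0], [-9, 9, 2], [-4, 4, 1]], D = diag(-1, -4, -6), P⁻¹ = [[1, 0, 0], [1, 1, -2], [0, -4, 9]].
L⁴ = P·diag(1, 256, 1296)·P⁻¹ = [[1, 0, 0], [2295, -8064, 18720], [1020, -4160, 9616]].
The requested entry is 2295.

2295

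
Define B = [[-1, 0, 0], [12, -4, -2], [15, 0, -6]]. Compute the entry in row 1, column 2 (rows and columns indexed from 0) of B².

Characteristic polynomial: t^3 + 11t^2 + 34t + 24 = (t + 1)(t + 4)(t + 6), so the eigenvalues are -6, -4, -1.
t=-1: eigenvector (1, 2, 3).
t=-4: eigenvector (0, 1, 0).
t=-6: eigenvector (0, 1, 1).
P = [[1, 0, 0], [2, 1, 1], [3, 0, 1]], D = diag(-1, -4, -6), P⁻¹ = [[1, 0, 0], [1, 1, -1], [-3, 0, 1]].
B² = P·diag(1, 16, 36)·P⁻¹ = [[1, 0, 0], [-90, 16, 20], [-105, 0, 36]].
The requested entry is 20.

20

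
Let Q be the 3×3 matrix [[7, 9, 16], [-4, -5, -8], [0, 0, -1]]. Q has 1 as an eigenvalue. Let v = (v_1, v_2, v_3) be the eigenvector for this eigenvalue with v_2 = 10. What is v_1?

-15

Q − 1I = [[6, 9, 16], [-4, -6, -8], [0, 0, -2]].
Solving (Q − 1I)v = 0 gives the eigenspace spanned by (-15, 10, 0).
With v_2 = 10, v = (-15, 10, 0), so v_1 = -15.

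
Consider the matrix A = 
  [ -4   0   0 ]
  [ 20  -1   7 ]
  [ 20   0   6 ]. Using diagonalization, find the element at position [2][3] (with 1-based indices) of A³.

Characteristic polynomial: s^3 - s^2 - 26s - 24 = (s - 6)(s + 1)(s + 4), so the eigenvalues are -4, -1, 6.
s=-4: eigenvector (1, -2, -2).
s=6: eigenvector (0, 1, 1).
s=-1: eigenvector (0, -1, 0).
P = [[1, 0, 0], [-2, 1, -1], [-2, 1, 0]], D = diag(-4, 6, -1), P⁻¹ = [[1, 0, 0], [2, 0, 1], [0, -1, 1]].
A³ = P·diag(-64, 216, -1)·P⁻¹ = [[-64, 0, 0], [560, -1, 217], [560, 0, 216]].
The requested entry is 217.

217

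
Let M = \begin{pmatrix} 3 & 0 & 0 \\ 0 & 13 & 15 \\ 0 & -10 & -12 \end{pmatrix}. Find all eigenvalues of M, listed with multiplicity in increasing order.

Characteristic polynomial: p(λ) = λ^3 - 4λ^2 - 3λ + 18 = (λ - 3)^2(λ + 2).
Roots (with multiplicity): -2, 3, 3.

-2, 3, 3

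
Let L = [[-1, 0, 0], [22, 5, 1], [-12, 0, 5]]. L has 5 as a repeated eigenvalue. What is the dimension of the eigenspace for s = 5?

1

L − 5I = [[-6, 0, 0], [22, 0, 1], [-12, 0, 0]].
This matrix has rank 2, so its null space has dimension 3 − 2 = 1.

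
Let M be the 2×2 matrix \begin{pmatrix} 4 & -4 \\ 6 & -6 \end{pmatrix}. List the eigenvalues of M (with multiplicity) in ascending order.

-2, 0

Characteristic polynomial: p(λ) = λ^2 + 2λ = λ(λ + 2).
Roots (with multiplicity): -2, 0.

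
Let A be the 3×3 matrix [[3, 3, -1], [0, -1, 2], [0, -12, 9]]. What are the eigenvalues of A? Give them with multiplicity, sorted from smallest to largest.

Characteristic polynomial: p(t) = t^3 - 11t^2 + 39t - 45 = (t - 5)(t - 3)^2.
Roots (with multiplicity): 3, 3, 5.

3, 3, 5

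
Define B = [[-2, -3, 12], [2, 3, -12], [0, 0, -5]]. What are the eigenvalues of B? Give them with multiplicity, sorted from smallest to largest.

Characteristic polynomial: p(λ) = λ^3 + 4λ^2 - 5λ = λ(λ - 1)(λ + 5).
Roots (with multiplicity): -5, 0, 1.

-5, 0, 1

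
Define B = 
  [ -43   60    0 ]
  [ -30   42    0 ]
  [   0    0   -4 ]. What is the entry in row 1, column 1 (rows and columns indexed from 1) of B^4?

Characteristic polynomial: t^3 + 5t^2 - 2t - 24 = (t - 2)(t + 3)(t + 4), so the eigenvalues are -4, -3, 2.
t=-3: eigenvector (3, 2, 0).
t=2: eigenvector (4, 3, 0).
t=-4: eigenvector (0, 0, 1).
P = [[3, 4, 0], [2, 3, 0], [0, 0, 1]], D = diag(-3, 2, -4), P⁻¹ = [[3, -4, 0], [-2, 3, 0], [0, 0, 1]].
B⁴ = P·diag(81, 16, 256)·P⁻¹ = [[601, -780, 0], [390, -504, 0], [0, 0, 256]].
The requested entry is 601.

601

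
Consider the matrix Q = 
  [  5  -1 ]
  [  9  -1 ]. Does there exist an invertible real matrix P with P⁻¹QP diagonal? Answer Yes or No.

Characteristic polynomial: p(μ) = μ^2 - 4μ + 4 = (μ - 2)^2.
μ = 2 has algebraic multiplicity 2; rank(Q − 2I) = 1, so geometric multiplicity = 1.
Geometric multiplicity < algebraic multiplicity, so Q is not diagonalizable.

No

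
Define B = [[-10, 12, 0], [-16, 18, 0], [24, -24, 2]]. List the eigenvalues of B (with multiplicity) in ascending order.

2, 2, 6

Characteristic polynomial: p(s) = s^3 - 10s^2 + 28s - 24 = (s - 6)(s - 2)^2.
Roots (with multiplicity): 2, 2, 6.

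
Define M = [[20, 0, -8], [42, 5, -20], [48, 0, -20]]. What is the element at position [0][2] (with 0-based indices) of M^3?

-128

Characteristic polynomial: μ^3 - 5μ^2 - 16μ + 80 = (μ - 5)(μ - 4)(μ + 4), so the eigenvalues are -4, 4, 5.
μ=4: eigenvector (1, -2, 2).
μ=5: eigenvector (0, 1, 0).
μ=-4: eigenvector (1, 2, 3).
P = [[1, 0, 1], [-2, 1, 2], [2, 0, 3]], D = diag(4, 5, -4), P⁻¹ = [[3, 0, -1], [10, 1, -4], [-2, 0, 1]].
M³ = P·diag(64, 125, -64)·P⁻¹ = [[320, 0, -128], [1122, 125, -500], [768, 0, -320]].
The requested entry is -128.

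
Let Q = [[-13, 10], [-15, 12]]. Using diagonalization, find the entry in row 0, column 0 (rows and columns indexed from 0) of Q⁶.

2059

Characteristic polynomial: λ^2 + λ - 6 = (λ - 2)(λ + 3), so the eigenvalues are -3, 2.
λ=-3: eigenvector (1, 1).
λ=2: eigenvector (2, 3).
P = [[1, 2], [1, 3]], D = diag(-3, 2), P⁻¹ = [[3, -2], [-1, 1]].
Q⁶ = P·diag(729, 64)·P⁻¹ = [[2059, -1330], [1995, -1266]].
The requested entry is 2059.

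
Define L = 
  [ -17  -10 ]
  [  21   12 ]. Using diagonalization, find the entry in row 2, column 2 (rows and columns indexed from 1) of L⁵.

Characteristic polynomial: t^2 + 5t + 6 = (t + 2)(t + 3), so the eigenvalues are -3, -2.
t=-3: eigenvector (-5, 7).
t=-2: eigenvector (2, -3).
P = [[-5, 2], [7, -3]], D = diag(-3, -2), P⁻¹ = [[-3, -2], [-7, -5]].
L⁵ = P·diag(-243, -32)·P⁻¹ = [[-3197, -2110], [4431, 2922]].
The requested entry is 2922.

2922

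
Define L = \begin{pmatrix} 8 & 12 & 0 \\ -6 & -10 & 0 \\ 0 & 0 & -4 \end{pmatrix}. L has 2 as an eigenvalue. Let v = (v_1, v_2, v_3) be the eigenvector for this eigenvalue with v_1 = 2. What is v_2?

-1

L − 2I = [[6, 12, 0], [-6, -12, 0], [0, 0, -6]].
Solving (L − 2I)v = 0 gives the eigenspace spanned by (2, -1, 0).
With v_1 = 2, v = (2, -1, 0), so v_2 = -1.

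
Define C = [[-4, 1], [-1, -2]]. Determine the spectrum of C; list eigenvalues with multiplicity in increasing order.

-3, -3

Characteristic polynomial: p(λ) = λ^2 + 6λ + 9 = (λ + 3)^2.
Roots (with multiplicity): -3, -3.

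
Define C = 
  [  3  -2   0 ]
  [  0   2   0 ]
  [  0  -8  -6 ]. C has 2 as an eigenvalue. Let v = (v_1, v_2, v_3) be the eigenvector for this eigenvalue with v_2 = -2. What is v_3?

2

C − 2I = [[1, -2, 0], [0, 0, 0], [0, -8, -8]].
Solving (C − 2I)v = 0 gives the eigenspace spanned by (-4, -2, 2).
With v_2 = -2, v = (-4, -2, 2), so v_3 = 2.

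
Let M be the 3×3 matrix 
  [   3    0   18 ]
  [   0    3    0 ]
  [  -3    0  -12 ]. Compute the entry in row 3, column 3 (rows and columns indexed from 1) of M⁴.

3726

Characteristic polynomial: t^3 + 6t^2 - 9t - 54 = (t - 3)(t + 3)(t + 6), so the eigenvalues are -6, -3, 3.
t=-3: eigenvector (3, 0, -1).
t=3: eigenvector (0, 1, 0).
t=-6: eigenvector (-2, 0, 1).
P = [[3, 0, -2], [0, 1, 0], [-1, 0, 1]], D = diag(-3, 3, -6), P⁻¹ = [[1, 0, 2], [0, 1, 0], [1, 0, 3]].
M⁴ = P·diag(81, 81, 1296)·P⁻¹ = [[-2349, 0, -7290], [0, 81, 0], [1215, 0, 3726]].
The requested entry is 3726.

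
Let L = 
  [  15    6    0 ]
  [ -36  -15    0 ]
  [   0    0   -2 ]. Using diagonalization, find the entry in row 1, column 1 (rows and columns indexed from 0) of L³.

Characteristic polynomial: λ^3 + 2λ^2 - 9λ - 18 = (λ - 3)(λ + 2)(λ + 3), so the eigenvalues are -3, -2, 3.
λ=-3: eigenvector (-1, 3, 0).
λ=3: eigenvector (1, -2, 0).
λ=-2: eigenvector (0, 0, 1).
P = [[-1, 1, 0], [3, -2, 0], [0, 0, 1]], D = diag(-3, 3, -2), P⁻¹ = [[2, 1, 0], [3, 1, 0], [0, 0, 1]].
L³ = P·diag(-27, 27, -8)·P⁻¹ = [[135, 54, 0], [-324, -135, 0], [0, 0, -8]].
The requested entry is -135.

-135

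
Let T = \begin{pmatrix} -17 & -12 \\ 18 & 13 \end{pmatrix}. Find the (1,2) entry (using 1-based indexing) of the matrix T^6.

31248

Characteristic polynomial: s^2 + 4s - 5 = (s - 1)(s + 5), so the eigenvalues are -5, 1.
s=-5: eigenvector (1, -1).
s=1: eigenvector (-2, 3).
P = [[1, -2], [-1, 3]], D = diag(-5, 1), P⁻¹ = [[3, 2], [1, 1]].
T⁶ = P·diag(15625, 1)·P⁻¹ = [[46873, 31248], [-46872, -31247]].
The requested entry is 31248.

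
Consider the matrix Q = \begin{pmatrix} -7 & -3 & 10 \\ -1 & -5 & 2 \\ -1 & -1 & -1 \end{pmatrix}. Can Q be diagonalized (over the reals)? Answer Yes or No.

Characteristic polynomial: p(μ) = μ^3 + 13μ^2 + 56μ + 80 = (μ + 4)^2(μ + 5).
μ = -4 has algebraic multiplicity 2; rank(Q + 4I) = 2, so geometric multiplicity = 1.
Geometric multiplicity < algebraic multiplicity, so Q is not diagonalizable.

No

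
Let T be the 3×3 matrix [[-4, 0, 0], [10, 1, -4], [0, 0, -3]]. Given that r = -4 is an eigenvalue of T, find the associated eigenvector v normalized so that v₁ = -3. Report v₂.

6

T + 4I = [[0, 0, 0], [10, 5, -4], [0, 0, 1]].
Solving (T + 4I)v = 0 gives the eigenspace spanned by (-3, 6, 0).
With v₁ = -3, v = (-3, 6, 0), so v₂ = 6.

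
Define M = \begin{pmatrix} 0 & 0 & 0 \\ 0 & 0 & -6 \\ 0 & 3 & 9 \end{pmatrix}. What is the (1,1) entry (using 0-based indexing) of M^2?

-18

Characteristic polynomial: s^3 - 9s^2 + 18s = s(s - 6)(s - 3), so the eigenvalues are 0, 3, 6.
s=0: eigenvector (1, 0, 0).
s=6: eigenvector (0, -1, 1).
s=3: eigenvector (0, -2, 1).
P = [[1, 0, 0], [0, -1, -2], [0, 1, 1]], D = diag(0, 6, 3), P⁻¹ = [[1, 0, 0], [0, 1, 2], [0, -1, -1]].
M² = P·diag(0, 36, 9)·P⁻¹ = [[0, 0, 0], [0, -18, -54], [0, 27, 63]].
The requested entry is -18.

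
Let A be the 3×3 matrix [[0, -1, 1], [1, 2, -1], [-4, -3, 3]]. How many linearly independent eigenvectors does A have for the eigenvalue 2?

A − 2I = [[-2, -1, 1], [1, 0, -1], [-4, -3, 1]].
This matrix has rank 2, so its null space has dimension 3 − 2 = 1.

1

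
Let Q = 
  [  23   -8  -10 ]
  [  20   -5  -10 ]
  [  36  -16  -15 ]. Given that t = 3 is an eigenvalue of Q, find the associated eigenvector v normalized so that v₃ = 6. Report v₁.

3

Q − 3I = [[20, -8, -10], [20, -8, -10], [36, -16, -18]].
Solving (Q − 3I)v = 0 gives the eigenspace spanned by (3, 0, 6).
With v₃ = 6, v = (3, 0, 6), so v₁ = 3.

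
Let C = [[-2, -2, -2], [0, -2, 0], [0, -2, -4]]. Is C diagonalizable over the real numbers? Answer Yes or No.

Characteristic polynomial: p(λ) = λ^3 + 8λ^2 + 20λ + 16 = (λ + 2)^2(λ + 4).
λ = -2 has algebraic multiplicity 2; rank(C + 2I) = 1, so geometric multiplicity = 2.
Every eigenvalue has geometric = algebraic multiplicity, so C is diagonalizable.

Yes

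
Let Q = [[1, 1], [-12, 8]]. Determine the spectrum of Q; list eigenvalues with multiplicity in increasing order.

Characteristic polynomial: p(μ) = μ^2 - 9μ + 20 = (μ - 5)(μ - 4).
Roots (with multiplicity): 4, 5.

4, 5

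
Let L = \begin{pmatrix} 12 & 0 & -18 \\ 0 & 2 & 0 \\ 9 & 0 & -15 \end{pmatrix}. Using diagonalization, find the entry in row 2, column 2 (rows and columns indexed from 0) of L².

Characteristic polynomial: r^3 + r^2 - 24r + 36 = (r - 3)(r - 2)(r + 6), so the eigenvalues are -6, 2, 3.
r=-6: eigenvector (-1, 0, -1).
r=2: eigenvector (0, 1, 0).
r=3: eigenvector (2, 0, 1).
P = [[-1, 0, 2], [0, 1, 0], [-1, 0, 1]], D = diag(-6, 2, 3), P⁻¹ = [[1, 0, -2], [0, 1, 0], [1, 0, -1]].
L² = P·diag(36, 4, 9)·P⁻¹ = [[-18, 0, 54], [0, 4, 0], [-27, 0, 63]].
The requested entry is 63.

63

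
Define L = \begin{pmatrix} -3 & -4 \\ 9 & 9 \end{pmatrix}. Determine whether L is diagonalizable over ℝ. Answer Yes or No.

Characteristic polynomial: p(μ) = μ^2 - 6μ + 9 = (μ - 3)^2.
μ = 3 has algebraic multiplicity 2; rank(L − 3I) = 1, so geometric multiplicity = 1.
Geometric multiplicity < algebraic multiplicity, so L is not diagonalizable.

No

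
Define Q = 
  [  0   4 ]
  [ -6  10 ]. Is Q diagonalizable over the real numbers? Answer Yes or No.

Characteristic polynomial: p(s) = s^2 - 10s + 24 = (s - 6)(s - 4).
All 2 eigenvalues are distinct, so Q is diagonalizable.

Yes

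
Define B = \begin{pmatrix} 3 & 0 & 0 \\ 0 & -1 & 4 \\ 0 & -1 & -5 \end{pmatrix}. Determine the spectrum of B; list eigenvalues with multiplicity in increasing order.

-3, -3, 3

Characteristic polynomial: p(λ) = λ^3 + 3λ^2 - 9λ - 27 = (λ - 3)(λ + 3)^2.
Roots (with multiplicity): -3, -3, 3.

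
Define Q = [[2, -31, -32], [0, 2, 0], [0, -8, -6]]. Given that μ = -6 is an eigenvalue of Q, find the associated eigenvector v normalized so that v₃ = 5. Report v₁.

20

Q + 6I = [[8, -31, -32], [0, 8, 0], [0, -8, 0]].
Solving (Q + 6I)v = 0 gives the eigenspace spanned by (20, 0, 5).
With v₃ = 5, v = (20, 0, 5), so v₁ = 20.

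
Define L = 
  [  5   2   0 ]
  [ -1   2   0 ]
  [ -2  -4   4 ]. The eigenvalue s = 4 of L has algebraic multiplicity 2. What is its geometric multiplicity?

L − 4I = [[1, 2, 0], [-1, -2, 0], [-2, -4, 0]].
This matrix has rank 1, so its null space has dimension 3 − 1 = 2.

2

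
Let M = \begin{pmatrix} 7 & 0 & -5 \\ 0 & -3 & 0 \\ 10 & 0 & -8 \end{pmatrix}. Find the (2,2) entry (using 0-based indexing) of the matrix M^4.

146

Characteristic polynomial: s^3 + 4s^2 - 3s - 18 = (s - 2)(s + 3)^2, so the eigenvalues are -3, -3, 2.
s=-3: eigenvector (-1, 1, -2).
s=2: eigenvector (1, 0, 1).
s=-3: eigenvector (1, 0, 2).
P = [[-1, 1, 1], [1, 0, 0], [-2, 1, 2]], D = diag(-3, 2, -3), P⁻¹ = [[0, 1, 0], [2, 0, -1], [-1, 1, 1]].
M⁴ = P·diag(81, 16, 81)·P⁻¹ = [[-49, 0, 65], [0, 81, 0], [-130, 0, 146]].
The requested entry is 146.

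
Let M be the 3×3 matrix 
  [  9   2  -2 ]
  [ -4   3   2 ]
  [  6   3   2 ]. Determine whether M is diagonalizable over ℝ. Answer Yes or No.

Yes

Characteristic polynomial: p(λ) = λ^3 - 14λ^2 + 65λ - 100 = (λ - 5)^2(λ - 4).
λ = 5 has algebraic multiplicity 2; rank(M − 5I) = 1, so geometric multiplicity = 2.
Every eigenvalue has geometric = algebraic multiplicity, so M is diagonalizable.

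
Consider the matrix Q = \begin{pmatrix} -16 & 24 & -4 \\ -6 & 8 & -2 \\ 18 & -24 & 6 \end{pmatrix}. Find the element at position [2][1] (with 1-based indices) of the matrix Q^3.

-72

Characteristic polynomial: t^3 + 2t^2 - 8t = t(t - 2)(t + 4), so the eigenvalues are -4, 0, 2.
t=0: eigenvector (2, 1, -2).
t=-4: eigenvector (3, 1, -3).
t=2: eigenvector (-2, -1, 3).
P = [[2, 3, -2], [1, 1, -1], [-2, -3, 3]], D = diag(0, -4, 2), P⁻¹ = [[0, 3, 1], [1, -2, 0], [1, 0, 1]].
Q³ = P·diag(0, -64, 8)·P⁻¹ = [[-208, 384, -16], [-72, 128, -8], [216, -384, 24]].
The requested entry is -72.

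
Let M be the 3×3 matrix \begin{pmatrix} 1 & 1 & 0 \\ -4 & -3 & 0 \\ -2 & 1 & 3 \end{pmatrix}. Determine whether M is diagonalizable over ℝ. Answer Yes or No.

No

Characteristic polynomial: p(μ) = μ^3 - μ^2 - 5μ - 3 = (μ - 3)(μ + 1)^2.
μ = -1 has algebraic multiplicity 2; rank(M + 1I) = 2, so geometric multiplicity = 1.
Geometric multiplicity < algebraic multiplicity, so M is not diagonalizable.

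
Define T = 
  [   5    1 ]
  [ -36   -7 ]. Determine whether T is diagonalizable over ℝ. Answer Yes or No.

Characteristic polynomial: p(r) = r^2 + 2r + 1 = (r + 1)^2.
r = -1 has algebraic multiplicity 2; rank(T + 1I) = 1, so geometric multiplicity = 1.
Geometric multiplicity < algebraic multiplicity, so T is not diagonalizable.

No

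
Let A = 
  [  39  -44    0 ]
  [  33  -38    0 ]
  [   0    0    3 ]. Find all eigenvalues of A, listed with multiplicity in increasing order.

Characteristic polynomial: p(t) = t^3 - 4t^2 - 27t + 90 = (t - 6)(t - 3)(t + 5).
Roots (with multiplicity): -5, 3, 6.

-5, 3, 6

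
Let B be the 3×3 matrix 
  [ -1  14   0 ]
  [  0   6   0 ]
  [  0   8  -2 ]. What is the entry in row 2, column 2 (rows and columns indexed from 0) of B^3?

Characteristic polynomial: s^3 - 3s^2 - 16s - 12 = (s - 6)(s + 1)(s + 2), so the eigenvalues are -2, -1, 6.
s=6: eigenvector (2, 1, 1).
s=-1: eigenvector (1, 0, 0).
s=-2: eigenvector (0, 0, 1).
P = [[2, 1, 0], [1, 0, 0], [1, 0, 1]], D = diag(6, -1, -2), P⁻¹ = [[0, 1, 0], [1, -2, 0], [0, -1, 1]].
B³ = P·diag(216, -1, -8)·P⁻¹ = [[-1, 434, 0], [0, 216, 0], [0, 224, -8]].
The requested entry is -8.

-8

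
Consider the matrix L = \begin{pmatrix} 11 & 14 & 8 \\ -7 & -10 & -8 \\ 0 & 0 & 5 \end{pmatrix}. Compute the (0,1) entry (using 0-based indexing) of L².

Characteristic polynomial: t^3 - 6t^2 - 7t + 60 = (t - 5)(t - 4)(t + 3), so the eigenvalues are -3, 4, 5.
t=-3: eigenvector (-1, 1, 0).
t=4: eigenvector (-2, 1, 0).
t=5: eigenvector (1, -1, 1).
P = [[-1, -2, 1], [1, 1, -1], [0, 0, 1]], D = diag(-3, 4, 5), P⁻¹ = [[1, 2, 1], [-1, -1, 0], [0, 0, 1]].
L² = P·diag(9, 16, 25)·P⁻¹ = [[23, 14, 16], [-7, 2, -16], [0, 0, 25]].
The requested entry is 14.

14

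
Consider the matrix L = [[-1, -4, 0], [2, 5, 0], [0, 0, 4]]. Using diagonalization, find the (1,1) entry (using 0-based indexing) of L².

17

Characteristic polynomial: r^3 - 8r^2 + 19r - 12 = (r - 4)(r - 3)(r - 1), so the eigenvalues are 1, 3, 4.
r=3: eigenvector (-1, 1, 0).
r=1: eigenvector (-2, 1, 0).
r=4: eigenvector (0, 0, 1).
P = [[-1, -2, 0], [1, 1, 0], [0, 0, 1]], D = diag(3, 1, 4), P⁻¹ = [[1, 2, 0], [-1, -1, 0], [0, 0, 1]].
L² = P·diag(9, 1, 16)·P⁻¹ = [[-7, -16, 0], [8, 17, 0], [0, 0, 16]].
The requested entry is 17.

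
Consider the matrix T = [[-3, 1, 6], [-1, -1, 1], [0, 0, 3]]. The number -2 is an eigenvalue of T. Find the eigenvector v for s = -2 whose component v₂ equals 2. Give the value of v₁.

T + 2I = [[-1, 1, 6], [-1, 1, 1], [0, 0, 5]].
Solving (T + 2I)v = 0 gives the eigenspace spanned by (2, 2, 0).
With v₂ = 2, v = (2, 2, 0), so v₁ = 2.

2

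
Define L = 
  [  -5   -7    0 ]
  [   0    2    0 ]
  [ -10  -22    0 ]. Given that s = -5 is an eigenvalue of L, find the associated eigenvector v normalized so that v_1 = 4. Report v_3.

L + 5I = [[0, -7, 0], [0, 7, 0], [-10, -22, 5]].
Solving (L + 5I)v = 0 gives the eigenspace spanned by (4, 0, 8).
With v_1 = 4, v = (4, 0, 8), so v_3 = 8.

8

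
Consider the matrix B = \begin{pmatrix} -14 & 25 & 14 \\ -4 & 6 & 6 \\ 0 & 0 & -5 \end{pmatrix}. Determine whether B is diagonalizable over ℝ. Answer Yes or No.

No

Characteristic polynomial: p(μ) = μ^3 + 13μ^2 + 56μ + 80 = (μ + 4)^2(μ + 5).
μ = -4 has algebraic multiplicity 2; rank(B + 4I) = 2, so geometric multiplicity = 1.
Geometric multiplicity < algebraic multiplicity, so B is not diagonalizable.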